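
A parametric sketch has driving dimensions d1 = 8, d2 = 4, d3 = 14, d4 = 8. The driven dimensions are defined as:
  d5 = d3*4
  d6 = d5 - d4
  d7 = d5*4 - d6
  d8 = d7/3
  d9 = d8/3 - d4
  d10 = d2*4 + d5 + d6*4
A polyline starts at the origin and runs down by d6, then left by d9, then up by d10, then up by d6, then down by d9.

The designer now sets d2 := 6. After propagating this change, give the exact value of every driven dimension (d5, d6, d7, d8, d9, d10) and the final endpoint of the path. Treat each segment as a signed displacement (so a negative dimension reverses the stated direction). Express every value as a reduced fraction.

Apply edit: d2 := 6
  d5 = d3*4 = 56
  d6 = d5 - d4 = 48
  d7 = d5*4 - d6 = 176
  d8 = d7/3 = 176/3
  d9 = d8/3 - d4 = 104/9
  d10 = d2*4 + d5 + d6*4 = 272
Walk from origin (0, 0):
  seg 1: down by d6 = 48 → (0, -48)
  seg 2: left by d9 = 104/9 → (-104/9, -48)
  seg 3: up by d10 = 272 → (-104/9, 224)
  seg 4: up by d6 = 48 → (-104/9, 272)
  seg 5: down by d9 = 104/9 → (-104/9, 2344/9)

d5 = 56
d6 = 48
d7 = 176
d8 = 176/3
d9 = 104/9
d10 = 272
endpoint = (-104/9, 2344/9)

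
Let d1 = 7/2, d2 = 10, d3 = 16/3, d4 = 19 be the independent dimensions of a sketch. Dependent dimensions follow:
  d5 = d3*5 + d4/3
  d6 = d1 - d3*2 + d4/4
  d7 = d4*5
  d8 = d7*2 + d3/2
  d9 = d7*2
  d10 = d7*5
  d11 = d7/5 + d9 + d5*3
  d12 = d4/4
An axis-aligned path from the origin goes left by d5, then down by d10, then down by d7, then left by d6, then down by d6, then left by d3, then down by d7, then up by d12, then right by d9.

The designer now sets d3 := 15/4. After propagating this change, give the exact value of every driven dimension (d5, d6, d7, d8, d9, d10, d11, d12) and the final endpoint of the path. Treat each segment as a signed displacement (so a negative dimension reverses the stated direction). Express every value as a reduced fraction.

Apply edit: d3 := 15/4
  d5 = d3*5 + d4/3 = 301/12
  d6 = d1 - d3*2 + d4/4 = 3/4
  d7 = d4*5 = 95
  d8 = d7*2 + d3/2 = 1535/8
  d9 = d7*2 = 190
  d10 = d7*5 = 475
  d11 = d7/5 + d9 + d5*3 = 1137/4
  d12 = d4/4 = 19/4
Walk from origin (0, 0):
  seg 1: left by d5 = 301/12 → (-301/12, 0)
  seg 2: down by d10 = 475 → (-301/12, -475)
  seg 3: down by d7 = 95 → (-301/12, -570)
  seg 4: left by d6 = 3/4 → (-155/6, -570)
  seg 5: down by d6 = 3/4 → (-155/6, -2283/4)
  seg 6: left by d3 = 15/4 → (-355/12, -2283/4)
  seg 7: down by d7 = 95 → (-355/12, -2663/4)
  seg 8: up by d12 = 19/4 → (-355/12, -661)
  seg 9: right by d9 = 190 → (1925/12, -661)

d5 = 301/12
d6 = 3/4
d7 = 95
d8 = 1535/8
d9 = 190
d10 = 475
d11 = 1137/4
d12 = 19/4
endpoint = (1925/12, -661)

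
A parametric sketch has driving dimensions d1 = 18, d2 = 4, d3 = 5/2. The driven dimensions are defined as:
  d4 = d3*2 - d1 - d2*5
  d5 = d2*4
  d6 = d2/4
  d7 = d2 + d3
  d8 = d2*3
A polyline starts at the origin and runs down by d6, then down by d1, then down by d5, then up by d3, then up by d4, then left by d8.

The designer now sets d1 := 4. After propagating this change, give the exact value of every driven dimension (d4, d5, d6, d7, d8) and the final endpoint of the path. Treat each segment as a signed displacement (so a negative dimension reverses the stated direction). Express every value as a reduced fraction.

Apply edit: d1 := 4
  d4 = d3*2 - d1 - d2*5 = -19
  d5 = d2*4 = 16
  d6 = d2/4 = 1
  d7 = d2 + d3 = 13/2
  d8 = d2*3 = 12
Walk from origin (0, 0):
  seg 1: down by d6 = 1 → (0, -1)
  seg 2: down by d1 = 4 → (0, -5)
  seg 3: down by d5 = 16 → (0, -21)
  seg 4: up by d3 = 5/2 → (0, -37/2)
  seg 5: up by d4 = -19 → (0, -75/2)
  seg 6: left by d8 = 12 → (-12, -75/2)

d4 = -19
d5 = 16
d6 = 1
d7 = 13/2
d8 = 12
endpoint = (-12, -75/2)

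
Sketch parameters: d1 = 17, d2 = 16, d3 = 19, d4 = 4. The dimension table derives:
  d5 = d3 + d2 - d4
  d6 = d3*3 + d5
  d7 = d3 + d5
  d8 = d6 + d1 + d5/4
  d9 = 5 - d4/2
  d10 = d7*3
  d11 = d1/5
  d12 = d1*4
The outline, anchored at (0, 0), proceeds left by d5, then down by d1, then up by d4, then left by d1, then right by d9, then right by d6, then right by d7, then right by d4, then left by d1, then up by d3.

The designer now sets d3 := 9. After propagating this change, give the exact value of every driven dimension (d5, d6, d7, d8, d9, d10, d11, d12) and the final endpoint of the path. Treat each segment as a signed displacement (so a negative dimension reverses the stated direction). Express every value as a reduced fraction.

Apply edit: d3 := 9
  d5 = d3 + d2 - d4 = 21
  d6 = d3*3 + d5 = 48
  d7 = d3 + d5 = 30
  d8 = d6 + d1 + d5/4 = 281/4
  d9 = 5 - d4/2 = 3
  d10 = d7*3 = 90
  d11 = d1/5 = 17/5
  d12 = d1*4 = 68
Walk from origin (0, 0):
  seg 1: left by d5 = 21 → (-21, 0)
  seg 2: down by d1 = 17 → (-21, -17)
  seg 3: up by d4 = 4 → (-21, -13)
  seg 4: left by d1 = 17 → (-38, -13)
  seg 5: right by d9 = 3 → (-35, -13)
  seg 6: right by d6 = 48 → (13, -13)
  seg 7: right by d7 = 30 → (43, -13)
  seg 8: right by d4 = 4 → (47, -13)
  seg 9: left by d1 = 17 → (30, -13)
  seg 10: up by d3 = 9 → (30, -4)

d5 = 21
d6 = 48
d7 = 30
d8 = 281/4
d9 = 3
d10 = 90
d11 = 17/5
d12 = 68
endpoint = (30, -4)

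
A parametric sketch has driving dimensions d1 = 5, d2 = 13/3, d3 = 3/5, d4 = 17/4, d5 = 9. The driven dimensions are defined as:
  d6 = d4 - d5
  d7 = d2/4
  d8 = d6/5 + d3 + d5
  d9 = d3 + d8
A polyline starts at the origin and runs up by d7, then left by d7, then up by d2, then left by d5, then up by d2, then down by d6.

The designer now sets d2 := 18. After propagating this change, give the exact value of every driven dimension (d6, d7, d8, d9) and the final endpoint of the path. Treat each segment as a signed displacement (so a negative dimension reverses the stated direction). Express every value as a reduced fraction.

d6 = -19/4
d7 = 9/2
d8 = 173/20
d9 = 37/4
endpoint = (-27/2, 181/4)

Apply edit: d2 := 18
  d6 = d4 - d5 = -19/4
  d7 = d2/4 = 9/2
  d8 = d6/5 + d3 + d5 = 173/20
  d9 = d3 + d8 = 37/4
Walk from origin (0, 0):
  seg 1: up by d7 = 9/2 → (0, 9/2)
  seg 2: left by d7 = 9/2 → (-9/2, 9/2)
  seg 3: up by d2 = 18 → (-9/2, 45/2)
  seg 4: left by d5 = 9 → (-27/2, 45/2)
  seg 5: up by d2 = 18 → (-27/2, 81/2)
  seg 6: down by d6 = -19/4 → (-27/2, 181/4)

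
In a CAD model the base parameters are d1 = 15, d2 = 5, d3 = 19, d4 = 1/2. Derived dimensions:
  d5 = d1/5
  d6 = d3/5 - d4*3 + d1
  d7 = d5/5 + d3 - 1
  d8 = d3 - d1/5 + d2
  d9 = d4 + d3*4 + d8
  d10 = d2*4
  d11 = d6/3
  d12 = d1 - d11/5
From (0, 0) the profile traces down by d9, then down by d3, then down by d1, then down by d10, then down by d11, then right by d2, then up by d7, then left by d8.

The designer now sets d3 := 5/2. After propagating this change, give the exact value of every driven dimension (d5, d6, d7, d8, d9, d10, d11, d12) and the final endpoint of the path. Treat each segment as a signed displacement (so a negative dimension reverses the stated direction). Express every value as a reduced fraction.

Apply edit: d3 := 5/2
  d5 = d1/5 = 3
  d6 = d3/5 - d4*3 + d1 = 14
  d7 = d5/5 + d3 - 1 = 21/10
  d8 = d3 - d1/5 + d2 = 9/2
  d9 = d4 + d3*4 + d8 = 15
  d10 = d2*4 = 20
  d11 = d6/3 = 14/3
  d12 = d1 - d11/5 = 211/15
Walk from origin (0, 0):
  seg 1: down by d9 = 15 → (0, -15)
  seg 2: down by d3 = 5/2 → (0, -35/2)
  seg 3: down by d1 = 15 → (0, -65/2)
  seg 4: down by d10 = 20 → (0, -105/2)
  seg 5: down by d11 = 14/3 → (0, -343/6)
  seg 6: right by d2 = 5 → (5, -343/6)
  seg 7: up by d7 = 21/10 → (5, -826/15)
  seg 8: left by d8 = 9/2 → (1/2, -826/15)

d5 = 3
d6 = 14
d7 = 21/10
d8 = 9/2
d9 = 15
d10 = 20
d11 = 14/3
d12 = 211/15
endpoint = (1/2, -826/15)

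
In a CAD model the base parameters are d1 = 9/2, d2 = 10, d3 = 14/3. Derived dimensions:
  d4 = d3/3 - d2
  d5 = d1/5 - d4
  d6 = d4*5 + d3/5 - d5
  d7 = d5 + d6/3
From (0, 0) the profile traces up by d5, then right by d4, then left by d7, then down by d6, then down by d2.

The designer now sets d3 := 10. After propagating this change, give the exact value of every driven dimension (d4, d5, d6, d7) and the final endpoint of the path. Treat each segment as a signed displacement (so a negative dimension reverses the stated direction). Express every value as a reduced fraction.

Apply edit: d3 := 10
  d4 = d3/3 - d2 = -20/3
  d5 = d1/5 - d4 = 227/30
  d6 = d4*5 + d3/5 - d5 = -389/10
  d7 = d5 + d6/3 = -27/5
Walk from origin (0, 0):
  seg 1: up by d5 = 227/30 → (0, 227/30)
  seg 2: right by d4 = -20/3 → (-20/3, 227/30)
  seg 3: left by d7 = -27/5 → (-19/15, 227/30)
  seg 4: down by d6 = -389/10 → (-19/15, 697/15)
  seg 5: down by d2 = 10 → (-19/15, 547/15)

d4 = -20/3
d5 = 227/30
d6 = -389/10
d7 = -27/5
endpoint = (-19/15, 547/15)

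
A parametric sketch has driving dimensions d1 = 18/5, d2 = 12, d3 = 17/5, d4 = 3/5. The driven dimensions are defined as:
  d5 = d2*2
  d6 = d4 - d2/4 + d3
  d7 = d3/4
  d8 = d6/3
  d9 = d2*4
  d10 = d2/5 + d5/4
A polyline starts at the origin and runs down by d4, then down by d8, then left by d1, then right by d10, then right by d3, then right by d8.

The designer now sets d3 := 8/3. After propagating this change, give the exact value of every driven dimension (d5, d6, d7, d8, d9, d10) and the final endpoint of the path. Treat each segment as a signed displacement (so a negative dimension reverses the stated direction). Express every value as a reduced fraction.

d5 = 24
d6 = 4/15
d7 = 2/3
d8 = 4/45
d9 = 48
d10 = 42/5
endpoint = (68/9, -31/45)

Apply edit: d3 := 8/3
  d5 = d2*2 = 24
  d6 = d4 - d2/4 + d3 = 4/15
  d7 = d3/4 = 2/3
  d8 = d6/3 = 4/45
  d9 = d2*4 = 48
  d10 = d2/5 + d5/4 = 42/5
Walk from origin (0, 0):
  seg 1: down by d4 = 3/5 → (0, -3/5)
  seg 2: down by d8 = 4/45 → (0, -31/45)
  seg 3: left by d1 = 18/5 → (-18/5, -31/45)
  seg 4: right by d10 = 42/5 → (24/5, -31/45)
  seg 5: right by d3 = 8/3 → (112/15, -31/45)
  seg 6: right by d8 = 4/45 → (68/9, -31/45)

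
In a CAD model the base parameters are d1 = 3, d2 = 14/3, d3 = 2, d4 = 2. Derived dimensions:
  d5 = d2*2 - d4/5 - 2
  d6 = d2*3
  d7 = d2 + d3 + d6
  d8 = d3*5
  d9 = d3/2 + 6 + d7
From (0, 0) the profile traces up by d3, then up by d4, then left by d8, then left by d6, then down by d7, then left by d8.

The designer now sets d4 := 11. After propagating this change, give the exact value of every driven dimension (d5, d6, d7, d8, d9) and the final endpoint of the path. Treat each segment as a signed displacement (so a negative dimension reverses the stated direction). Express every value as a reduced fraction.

Apply edit: d4 := 11
  d5 = d2*2 - d4/5 - 2 = 77/15
  d6 = d2*3 = 14
  d7 = d2 + d3 + d6 = 62/3
  d8 = d3*5 = 10
  d9 = d3/2 + 6 + d7 = 83/3
Walk from origin (0, 0):
  seg 1: up by d3 = 2 → (0, 2)
  seg 2: up by d4 = 11 → (0, 13)
  seg 3: left by d8 = 10 → (-10, 13)
  seg 4: left by d6 = 14 → (-24, 13)
  seg 5: down by d7 = 62/3 → (-24, -23/3)
  seg 6: left by d8 = 10 → (-34, -23/3)

d5 = 77/15
d6 = 14
d7 = 62/3
d8 = 10
d9 = 83/3
endpoint = (-34, -23/3)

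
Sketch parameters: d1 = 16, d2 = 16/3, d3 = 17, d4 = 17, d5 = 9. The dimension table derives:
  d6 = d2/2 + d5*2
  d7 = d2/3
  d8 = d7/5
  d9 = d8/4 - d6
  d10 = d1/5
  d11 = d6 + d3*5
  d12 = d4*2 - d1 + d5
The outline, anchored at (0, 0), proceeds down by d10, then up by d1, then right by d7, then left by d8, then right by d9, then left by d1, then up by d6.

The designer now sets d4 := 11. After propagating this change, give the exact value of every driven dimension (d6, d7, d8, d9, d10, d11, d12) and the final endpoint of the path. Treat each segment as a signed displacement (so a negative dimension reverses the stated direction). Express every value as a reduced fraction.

Apply edit: d4 := 11
  d6 = d2/2 + d5*2 = 62/3
  d7 = d2/3 = 16/9
  d8 = d7/5 = 16/45
  d9 = d8/4 - d6 = -926/45
  d10 = d1/5 = 16/5
  d11 = d6 + d3*5 = 317/3
  d12 = d4*2 - d1 + d5 = 15
Walk from origin (0, 0):
  seg 1: down by d10 = 16/5 → (0, -16/5)
  seg 2: up by d1 = 16 → (0, 64/5)
  seg 3: right by d7 = 16/9 → (16/9, 64/5)
  seg 4: left by d8 = 16/45 → (64/45, 64/5)
  seg 5: right by d9 = -926/45 → (-862/45, 64/5)
  seg 6: left by d1 = 16 → (-1582/45, 64/5)
  seg 7: up by d6 = 62/3 → (-1582/45, 502/15)

d6 = 62/3
d7 = 16/9
d8 = 16/45
d9 = -926/45
d10 = 16/5
d11 = 317/3
d12 = 15
endpoint = (-1582/45, 502/15)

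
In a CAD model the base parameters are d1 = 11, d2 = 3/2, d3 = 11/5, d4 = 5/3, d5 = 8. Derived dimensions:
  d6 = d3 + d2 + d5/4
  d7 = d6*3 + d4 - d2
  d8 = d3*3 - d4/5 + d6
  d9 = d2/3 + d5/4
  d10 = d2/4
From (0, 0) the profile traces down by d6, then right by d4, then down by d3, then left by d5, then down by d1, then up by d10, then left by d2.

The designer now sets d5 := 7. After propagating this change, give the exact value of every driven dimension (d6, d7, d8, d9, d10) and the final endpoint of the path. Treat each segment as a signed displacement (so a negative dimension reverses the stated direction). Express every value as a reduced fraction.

d6 = 109/20
d7 = 991/60
d8 = 703/60
d9 = 9/4
d10 = 3/8
endpoint = (-41/6, -731/40)

Apply edit: d5 := 7
  d6 = d3 + d2 + d5/4 = 109/20
  d7 = d6*3 + d4 - d2 = 991/60
  d8 = d3*3 - d4/5 + d6 = 703/60
  d9 = d2/3 + d5/4 = 9/4
  d10 = d2/4 = 3/8
Walk from origin (0, 0):
  seg 1: down by d6 = 109/20 → (0, -109/20)
  seg 2: right by d4 = 5/3 → (5/3, -109/20)
  seg 3: down by d3 = 11/5 → (5/3, -153/20)
  seg 4: left by d5 = 7 → (-16/3, -153/20)
  seg 5: down by d1 = 11 → (-16/3, -373/20)
  seg 6: up by d10 = 3/8 → (-16/3, -731/40)
  seg 7: left by d2 = 3/2 → (-41/6, -731/40)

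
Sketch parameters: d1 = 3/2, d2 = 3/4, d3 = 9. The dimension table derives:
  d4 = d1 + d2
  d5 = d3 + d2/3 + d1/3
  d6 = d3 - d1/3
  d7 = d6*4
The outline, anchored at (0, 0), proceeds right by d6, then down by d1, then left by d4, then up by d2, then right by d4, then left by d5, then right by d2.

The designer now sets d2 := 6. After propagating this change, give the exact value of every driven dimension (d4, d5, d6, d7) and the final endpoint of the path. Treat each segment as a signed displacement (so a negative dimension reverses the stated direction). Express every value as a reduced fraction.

Apply edit: d2 := 6
  d4 = d1 + d2 = 15/2
  d5 = d3 + d2/3 + d1/3 = 23/2
  d6 = d3 - d1/3 = 17/2
  d7 = d6*4 = 34
Walk from origin (0, 0):
  seg 1: right by d6 = 17/2 → (17/2, 0)
  seg 2: down by d1 = 3/2 → (17/2, -3/2)
  seg 3: left by d4 = 15/2 → (1, -3/2)
  seg 4: up by d2 = 6 → (1, 9/2)
  seg 5: right by d4 = 15/2 → (17/2, 9/2)
  seg 6: left by d5 = 23/2 → (-3, 9/2)
  seg 7: right by d2 = 6 → (3, 9/2)

d4 = 15/2
d5 = 23/2
d6 = 17/2
d7 = 34
endpoint = (3, 9/2)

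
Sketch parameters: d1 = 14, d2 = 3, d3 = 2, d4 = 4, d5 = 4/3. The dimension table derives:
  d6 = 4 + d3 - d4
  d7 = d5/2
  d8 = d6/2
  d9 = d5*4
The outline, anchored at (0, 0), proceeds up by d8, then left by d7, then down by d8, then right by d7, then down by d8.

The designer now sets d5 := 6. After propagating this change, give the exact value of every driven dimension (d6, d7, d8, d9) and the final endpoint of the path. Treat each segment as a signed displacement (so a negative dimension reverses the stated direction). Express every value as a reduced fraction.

Apply edit: d5 := 6
  d6 = 4 + d3 - d4 = 2
  d7 = d5/2 = 3
  d8 = d6/2 = 1
  d9 = d5*4 = 24
Walk from origin (0, 0):
  seg 1: up by d8 = 1 → (0, 1)
  seg 2: left by d7 = 3 → (-3, 1)
  seg 3: down by d8 = 1 → (-3, 0)
  seg 4: right by d7 = 3 → (0, 0)
  seg 5: down by d8 = 1 → (0, -1)

d6 = 2
d7 = 3
d8 = 1
d9 = 24
endpoint = (0, -1)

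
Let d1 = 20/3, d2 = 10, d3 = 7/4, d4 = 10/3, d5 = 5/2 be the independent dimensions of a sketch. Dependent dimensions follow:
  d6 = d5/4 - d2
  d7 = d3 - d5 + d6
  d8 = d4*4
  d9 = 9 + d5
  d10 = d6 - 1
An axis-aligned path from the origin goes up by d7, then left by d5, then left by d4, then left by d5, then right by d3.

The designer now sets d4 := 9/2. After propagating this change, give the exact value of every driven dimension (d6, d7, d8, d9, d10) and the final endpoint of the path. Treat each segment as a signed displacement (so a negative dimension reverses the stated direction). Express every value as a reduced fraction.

d6 = -75/8
d7 = -81/8
d8 = 18
d9 = 23/2
d10 = -83/8
endpoint = (-31/4, -81/8)

Apply edit: d4 := 9/2
  d6 = d5/4 - d2 = -75/8
  d7 = d3 - d5 + d6 = -81/8
  d8 = d4*4 = 18
  d9 = 9 + d5 = 23/2
  d10 = d6 - 1 = -83/8
Walk from origin (0, 0):
  seg 1: up by d7 = -81/8 → (0, -81/8)
  seg 2: left by d5 = 5/2 → (-5/2, -81/8)
  seg 3: left by d4 = 9/2 → (-7, -81/8)
  seg 4: left by d5 = 5/2 → (-19/2, -81/8)
  seg 5: right by d3 = 7/4 → (-31/4, -81/8)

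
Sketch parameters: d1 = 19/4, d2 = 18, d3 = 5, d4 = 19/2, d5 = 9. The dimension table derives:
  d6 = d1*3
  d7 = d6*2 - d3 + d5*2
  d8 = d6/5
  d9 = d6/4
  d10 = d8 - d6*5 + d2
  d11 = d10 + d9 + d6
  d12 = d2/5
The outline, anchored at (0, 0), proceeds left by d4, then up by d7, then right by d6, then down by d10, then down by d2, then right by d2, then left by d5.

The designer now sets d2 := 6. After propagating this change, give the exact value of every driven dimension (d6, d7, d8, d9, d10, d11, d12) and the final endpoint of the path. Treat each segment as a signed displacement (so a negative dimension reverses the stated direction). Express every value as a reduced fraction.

Apply edit: d2 := 6
  d6 = d1*3 = 57/4
  d7 = d6*2 - d3 + d5*2 = 83/2
  d8 = d6/5 = 57/20
  d9 = d6/4 = 57/16
  d10 = d8 - d6*5 + d2 = -312/5
  d11 = d10 + d9 + d6 = -3567/80
  d12 = d2/5 = 6/5
Walk from origin (0, 0):
  seg 1: left by d4 = 19/2 → (-19/2, 0)
  seg 2: up by d7 = 83/2 → (-19/2, 83/2)
  seg 3: right by d6 = 57/4 → (19/4, 83/2)
  seg 4: down by d10 = -312/5 → (19/4, 1039/10)
  seg 5: down by d2 = 6 → (19/4, 979/10)
  seg 6: right by d2 = 6 → (43/4, 979/10)
  seg 7: left by d5 = 9 → (7/4, 979/10)

d6 = 57/4
d7 = 83/2
d8 = 57/20
d9 = 57/16
d10 = -312/5
d11 = -3567/80
d12 = 6/5
endpoint = (7/4, 979/10)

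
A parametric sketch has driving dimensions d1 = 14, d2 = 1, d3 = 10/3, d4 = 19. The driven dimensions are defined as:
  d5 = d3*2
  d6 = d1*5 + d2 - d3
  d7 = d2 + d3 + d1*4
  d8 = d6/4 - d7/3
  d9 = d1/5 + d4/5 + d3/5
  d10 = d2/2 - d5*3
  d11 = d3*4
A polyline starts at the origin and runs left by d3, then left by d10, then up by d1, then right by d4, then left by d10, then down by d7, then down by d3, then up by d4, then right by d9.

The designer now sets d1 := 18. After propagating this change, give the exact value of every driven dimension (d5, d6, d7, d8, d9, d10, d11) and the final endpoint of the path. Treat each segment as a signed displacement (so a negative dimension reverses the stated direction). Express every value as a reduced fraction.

Apply edit: d1 := 18
  d5 = d3*2 = 20/3
  d6 = d1*5 + d2 - d3 = 263/3
  d7 = d2 + d3 + d1*4 = 229/3
  d8 = d6/4 - d7/3 = -127/36
  d9 = d1/5 + d4/5 + d3/5 = 121/15
  d10 = d2/2 - d5*3 = -39/2
  d11 = d3*4 = 40/3
Walk from origin (0, 0):
  seg 1: left by d3 = 10/3 → (-10/3, 0)
  seg 2: left by d10 = -39/2 → (97/6, 0)
  seg 3: up by d1 = 18 → (97/6, 18)
  seg 4: right by d4 = 19 → (211/6, 18)
  seg 5: left by d10 = -39/2 → (164/3, 18)
  seg 6: down by d7 = 229/3 → (164/3, -175/3)
  seg 7: down by d3 = 10/3 → (164/3, -185/3)
  seg 8: up by d4 = 19 → (164/3, -128/3)
  seg 9: right by d9 = 121/15 → (941/15, -128/3)

d5 = 20/3
d6 = 263/3
d7 = 229/3
d8 = -127/36
d9 = 121/15
d10 = -39/2
d11 = 40/3
endpoint = (941/15, -128/3)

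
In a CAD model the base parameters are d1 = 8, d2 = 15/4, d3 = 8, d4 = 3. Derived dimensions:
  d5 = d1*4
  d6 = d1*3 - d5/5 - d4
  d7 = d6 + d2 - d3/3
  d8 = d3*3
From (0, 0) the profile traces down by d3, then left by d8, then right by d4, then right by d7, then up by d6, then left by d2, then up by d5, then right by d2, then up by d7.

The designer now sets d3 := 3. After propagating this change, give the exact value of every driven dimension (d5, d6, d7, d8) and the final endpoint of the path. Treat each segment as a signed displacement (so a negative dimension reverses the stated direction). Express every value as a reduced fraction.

d5 = 32
d6 = 73/5
d7 = 347/20
d8 = 9
endpoint = (227/20, 1219/20)

Apply edit: d3 := 3
  d5 = d1*4 = 32
  d6 = d1*3 - d5/5 - d4 = 73/5
  d7 = d6 + d2 - d3/3 = 347/20
  d8 = d3*3 = 9
Walk from origin (0, 0):
  seg 1: down by d3 = 3 → (0, -3)
  seg 2: left by d8 = 9 → (-9, -3)
  seg 3: right by d4 = 3 → (-6, -3)
  seg 4: right by d7 = 347/20 → (227/20, -3)
  seg 5: up by d6 = 73/5 → (227/20, 58/5)
  seg 6: left by d2 = 15/4 → (38/5, 58/5)
  seg 7: up by d5 = 32 → (38/5, 218/5)
  seg 8: right by d2 = 15/4 → (227/20, 218/5)
  seg 9: up by d7 = 347/20 → (227/20, 1219/20)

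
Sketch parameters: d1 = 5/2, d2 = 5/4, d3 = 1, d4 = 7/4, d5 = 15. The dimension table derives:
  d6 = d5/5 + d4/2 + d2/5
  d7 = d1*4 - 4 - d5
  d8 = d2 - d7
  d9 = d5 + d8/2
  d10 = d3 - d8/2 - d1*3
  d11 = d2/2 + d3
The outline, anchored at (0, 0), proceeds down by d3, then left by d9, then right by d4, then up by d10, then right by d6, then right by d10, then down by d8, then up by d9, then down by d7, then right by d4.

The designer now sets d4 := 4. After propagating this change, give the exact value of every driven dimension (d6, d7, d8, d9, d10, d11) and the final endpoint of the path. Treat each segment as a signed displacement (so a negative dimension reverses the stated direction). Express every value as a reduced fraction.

Apply edit: d4 := 4
  d6 = d5/5 + d4/2 + d2/5 = 21/4
  d7 = d1*4 - 4 - d5 = -9
  d8 = d2 - d7 = 41/4
  d9 = d5 + d8/2 = 161/8
  d10 = d3 - d8/2 - d1*3 = -93/8
  d11 = d2/2 + d3 = 13/8
Walk from origin (0, 0):
  seg 1: down by d3 = 1 → (0, -1)
  seg 2: left by d9 = 161/8 → (-161/8, -1)
  seg 3: right by d4 = 4 → (-129/8, -1)
  seg 4: up by d10 = -93/8 → (-129/8, -101/8)
  seg 5: right by d6 = 21/4 → (-87/8, -101/8)
  seg 6: right by d10 = -93/8 → (-45/2, -101/8)
  seg 7: down by d8 = 41/4 → (-45/2, -183/8)
  seg 8: up by d9 = 161/8 → (-45/2, -11/4)
  seg 9: down by d7 = -9 → (-45/2, 25/4)
  seg 10: right by d4 = 4 → (-37/2, 25/4)

d6 = 21/4
d7 = -9
d8 = 41/4
d9 = 161/8
d10 = -93/8
d11 = 13/8
endpoint = (-37/2, 25/4)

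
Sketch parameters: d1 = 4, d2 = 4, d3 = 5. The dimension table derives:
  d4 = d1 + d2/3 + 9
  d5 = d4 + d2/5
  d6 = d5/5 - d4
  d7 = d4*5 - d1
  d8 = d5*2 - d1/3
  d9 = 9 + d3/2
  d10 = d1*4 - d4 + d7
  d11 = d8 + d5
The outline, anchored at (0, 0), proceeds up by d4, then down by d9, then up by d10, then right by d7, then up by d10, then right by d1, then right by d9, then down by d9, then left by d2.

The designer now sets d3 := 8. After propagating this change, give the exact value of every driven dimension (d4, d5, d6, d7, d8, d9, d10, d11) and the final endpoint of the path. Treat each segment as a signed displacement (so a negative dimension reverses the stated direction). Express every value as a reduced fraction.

Apply edit: d3 := 8
  d4 = d1 + d2/3 + 9 = 43/3
  d5 = d4 + d2/5 = 227/15
  d6 = d5/5 - d4 = -848/75
  d7 = d4*5 - d1 = 203/3
  d8 = d5*2 - d1/3 = 434/15
  d9 = 9 + d3/2 = 13
  d10 = d1*4 - d4 + d7 = 208/3
  d11 = d8 + d5 = 661/15
Walk from origin (0, 0):
  seg 1: up by d4 = 43/3 → (0, 43/3)
  seg 2: down by d9 = 13 → (0, 4/3)
  seg 3: up by d10 = 208/3 → (0, 212/3)
  seg 4: right by d7 = 203/3 → (203/3, 212/3)
  seg 5: up by d10 = 208/3 → (203/3, 140)
  seg 6: right by d1 = 4 → (215/3, 140)
  seg 7: right by d9 = 13 → (254/3, 140)
  seg 8: down by d9 = 13 → (254/3, 127)
  seg 9: left by d2 = 4 → (242/3, 127)

d4 = 43/3
d5 = 227/15
d6 = -848/75
d7 = 203/3
d8 = 434/15
d9 = 13
d10 = 208/3
d11 = 661/15
endpoint = (242/3, 127)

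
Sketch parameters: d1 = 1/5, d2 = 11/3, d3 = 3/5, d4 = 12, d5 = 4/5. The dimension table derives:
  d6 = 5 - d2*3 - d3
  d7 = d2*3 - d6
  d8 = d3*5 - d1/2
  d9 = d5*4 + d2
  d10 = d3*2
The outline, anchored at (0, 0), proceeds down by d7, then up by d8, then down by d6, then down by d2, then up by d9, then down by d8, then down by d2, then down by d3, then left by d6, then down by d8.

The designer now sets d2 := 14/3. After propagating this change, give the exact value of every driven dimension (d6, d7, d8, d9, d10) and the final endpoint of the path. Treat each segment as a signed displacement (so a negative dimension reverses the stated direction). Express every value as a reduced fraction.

d6 = -48/5
d7 = 118/5
d8 = 29/10
d9 = 118/15
d10 = 6/5
endpoint = (48/5, -569/30)

Apply edit: d2 := 14/3
  d6 = 5 - d2*3 - d3 = -48/5
  d7 = d2*3 - d6 = 118/5
  d8 = d3*5 - d1/2 = 29/10
  d9 = d5*4 + d2 = 118/15
  d10 = d3*2 = 6/5
Walk from origin (0, 0):
  seg 1: down by d7 = 118/5 → (0, -118/5)
  seg 2: up by d8 = 29/10 → (0, -207/10)
  seg 3: down by d6 = -48/5 → (0, -111/10)
  seg 4: down by d2 = 14/3 → (0, -473/30)
  seg 5: up by d9 = 118/15 → (0, -79/10)
  seg 6: down by d8 = 29/10 → (0, -54/5)
  seg 7: down by d2 = 14/3 → (0, -232/15)
  seg 8: down by d3 = 3/5 → (0, -241/15)
  seg 9: left by d6 = -48/5 → (48/5, -241/15)
  seg 10: down by d8 = 29/10 → (48/5, -569/30)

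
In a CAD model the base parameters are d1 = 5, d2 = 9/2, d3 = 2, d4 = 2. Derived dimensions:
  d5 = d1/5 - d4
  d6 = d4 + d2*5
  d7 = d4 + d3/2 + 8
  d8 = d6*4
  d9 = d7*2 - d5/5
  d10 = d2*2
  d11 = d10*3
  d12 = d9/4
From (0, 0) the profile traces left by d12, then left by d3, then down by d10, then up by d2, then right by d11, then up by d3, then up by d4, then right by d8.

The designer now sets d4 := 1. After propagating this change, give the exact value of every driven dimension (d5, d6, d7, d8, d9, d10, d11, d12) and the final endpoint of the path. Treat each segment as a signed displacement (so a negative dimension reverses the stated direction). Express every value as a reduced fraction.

d5 = 0
d6 = 47/2
d7 = 10
d8 = 94
d9 = 20
d10 = 9
d11 = 27
d12 = 5
endpoint = (114, -3/2)

Apply edit: d4 := 1
  d5 = d1/5 - d4 = 0
  d6 = d4 + d2*5 = 47/2
  d7 = d4 + d3/2 + 8 = 10
  d8 = d6*4 = 94
  d9 = d7*2 - d5/5 = 20
  d10 = d2*2 = 9
  d11 = d10*3 = 27
  d12 = d9/4 = 5
Walk from origin (0, 0):
  seg 1: left by d12 = 5 → (-5, 0)
  seg 2: left by d3 = 2 → (-7, 0)
  seg 3: down by d10 = 9 → (-7, -9)
  seg 4: up by d2 = 9/2 → (-7, -9/2)
  seg 5: right by d11 = 27 → (20, -9/2)
  seg 6: up by d3 = 2 → (20, -5/2)
  seg 7: up by d4 = 1 → (20, -3/2)
  seg 8: right by d8 = 94 → (114, -3/2)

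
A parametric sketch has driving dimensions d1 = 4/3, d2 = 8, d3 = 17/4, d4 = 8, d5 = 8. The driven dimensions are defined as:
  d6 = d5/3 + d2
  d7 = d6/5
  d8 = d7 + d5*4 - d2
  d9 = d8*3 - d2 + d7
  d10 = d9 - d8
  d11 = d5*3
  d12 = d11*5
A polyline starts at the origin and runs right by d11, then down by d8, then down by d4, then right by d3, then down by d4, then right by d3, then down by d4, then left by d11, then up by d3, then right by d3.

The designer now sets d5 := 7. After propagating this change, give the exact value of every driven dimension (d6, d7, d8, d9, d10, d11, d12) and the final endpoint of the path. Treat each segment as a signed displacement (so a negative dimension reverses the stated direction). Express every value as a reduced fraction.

Apply edit: d5 := 7
  d6 = d5/3 + d2 = 31/3
  d7 = d6/5 = 31/15
  d8 = d7 + d5*4 - d2 = 331/15
  d9 = d8*3 - d2 + d7 = 904/15
  d10 = d9 - d8 = 191/5
  d11 = d5*3 = 21
  d12 = d11*5 = 105
Walk from origin (0, 0):
  seg 1: right by d11 = 21 → (21, 0)
  seg 2: down by d8 = 331/15 → (21, -331/15)
  seg 3: down by d4 = 8 → (21, -451/15)
  seg 4: right by d3 = 17/4 → (101/4, -451/15)
  seg 5: down by d4 = 8 → (101/4, -571/15)
  seg 6: right by d3 = 17/4 → (59/2, -571/15)
  seg 7: down by d4 = 8 → (59/2, -691/15)
  seg 8: left by d11 = 21 → (17/2, -691/15)
  seg 9: up by d3 = 17/4 → (17/2, -2509/60)
  seg 10: right by d3 = 17/4 → (51/4, -2509/60)

d6 = 31/3
d7 = 31/15
d8 = 331/15
d9 = 904/15
d10 = 191/5
d11 = 21
d12 = 105
endpoint = (51/4, -2509/60)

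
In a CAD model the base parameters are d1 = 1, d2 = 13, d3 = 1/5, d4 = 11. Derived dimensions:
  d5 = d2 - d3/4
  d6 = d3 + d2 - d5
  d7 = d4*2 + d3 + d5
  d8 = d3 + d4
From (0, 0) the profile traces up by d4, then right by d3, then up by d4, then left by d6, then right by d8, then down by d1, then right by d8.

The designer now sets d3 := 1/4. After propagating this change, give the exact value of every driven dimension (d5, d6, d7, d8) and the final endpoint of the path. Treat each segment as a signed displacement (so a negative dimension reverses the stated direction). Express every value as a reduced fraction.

d5 = 207/16
d6 = 5/16
d7 = 563/16
d8 = 45/4
endpoint = (359/16, 21)

Apply edit: d3 := 1/4
  d5 = d2 - d3/4 = 207/16
  d6 = d3 + d2 - d5 = 5/16
  d7 = d4*2 + d3 + d5 = 563/16
  d8 = d3 + d4 = 45/4
Walk from origin (0, 0):
  seg 1: up by d4 = 11 → (0, 11)
  seg 2: right by d3 = 1/4 → (1/4, 11)
  seg 3: up by d4 = 11 → (1/4, 22)
  seg 4: left by d6 = 5/16 → (-1/16, 22)
  seg 5: right by d8 = 45/4 → (179/16, 22)
  seg 6: down by d1 = 1 → (179/16, 21)
  seg 7: right by d8 = 45/4 → (359/16, 21)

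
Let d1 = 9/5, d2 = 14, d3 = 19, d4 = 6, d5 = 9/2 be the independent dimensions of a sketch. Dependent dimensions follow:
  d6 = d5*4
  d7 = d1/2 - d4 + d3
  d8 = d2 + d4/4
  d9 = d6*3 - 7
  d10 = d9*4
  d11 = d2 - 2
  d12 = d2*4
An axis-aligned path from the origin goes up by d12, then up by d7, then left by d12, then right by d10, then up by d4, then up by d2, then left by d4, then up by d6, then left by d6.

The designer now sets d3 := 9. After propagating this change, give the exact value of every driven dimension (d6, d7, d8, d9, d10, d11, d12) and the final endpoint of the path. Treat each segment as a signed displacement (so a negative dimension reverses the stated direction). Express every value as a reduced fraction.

d6 = 18
d7 = 39/10
d8 = 31/2
d9 = 47
d10 = 188
d11 = 12
d12 = 56
endpoint = (108, 979/10)

Apply edit: d3 := 9
  d6 = d5*4 = 18
  d7 = d1/2 - d4 + d3 = 39/10
  d8 = d2 + d4/4 = 31/2
  d9 = d6*3 - 7 = 47
  d10 = d9*4 = 188
  d11 = d2 - 2 = 12
  d12 = d2*4 = 56
Walk from origin (0, 0):
  seg 1: up by d12 = 56 → (0, 56)
  seg 2: up by d7 = 39/10 → (0, 599/10)
  seg 3: left by d12 = 56 → (-56, 599/10)
  seg 4: right by d10 = 188 → (132, 599/10)
  seg 5: up by d4 = 6 → (132, 659/10)
  seg 6: up by d2 = 14 → (132, 799/10)
  seg 7: left by d4 = 6 → (126, 799/10)
  seg 8: up by d6 = 18 → (126, 979/10)
  seg 9: left by d6 = 18 → (108, 979/10)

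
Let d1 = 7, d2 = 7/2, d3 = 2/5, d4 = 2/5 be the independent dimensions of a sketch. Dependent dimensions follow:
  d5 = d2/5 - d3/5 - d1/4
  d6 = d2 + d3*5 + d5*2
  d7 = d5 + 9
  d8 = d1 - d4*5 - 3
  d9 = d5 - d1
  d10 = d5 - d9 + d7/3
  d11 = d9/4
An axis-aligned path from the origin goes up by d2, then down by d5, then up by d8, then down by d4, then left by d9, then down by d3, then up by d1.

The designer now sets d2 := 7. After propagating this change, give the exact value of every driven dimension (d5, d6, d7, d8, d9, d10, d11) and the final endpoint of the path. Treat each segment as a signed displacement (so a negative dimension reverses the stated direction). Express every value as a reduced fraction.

d5 = -43/100
d6 = 407/50
d7 = 857/100
d8 = 2
d9 = -743/100
d10 = 2957/300
d11 = -743/400
endpoint = (743/100, 1563/100)

Apply edit: d2 := 7
  d5 = d2/5 - d3/5 - d1/4 = -43/100
  d6 = d2 + d3*5 + d5*2 = 407/50
  d7 = d5 + 9 = 857/100
  d8 = d1 - d4*5 - 3 = 2
  d9 = d5 - d1 = -743/100
  d10 = d5 - d9 + d7/3 = 2957/300
  d11 = d9/4 = -743/400
Walk from origin (0, 0):
  seg 1: up by d2 = 7 → (0, 7)
  seg 2: down by d5 = -43/100 → (0, 743/100)
  seg 3: up by d8 = 2 → (0, 943/100)
  seg 4: down by d4 = 2/5 → (0, 903/100)
  seg 5: left by d9 = -743/100 → (743/100, 903/100)
  seg 6: down by d3 = 2/5 → (743/100, 863/100)
  seg 7: up by d1 = 7 → (743/100, 1563/100)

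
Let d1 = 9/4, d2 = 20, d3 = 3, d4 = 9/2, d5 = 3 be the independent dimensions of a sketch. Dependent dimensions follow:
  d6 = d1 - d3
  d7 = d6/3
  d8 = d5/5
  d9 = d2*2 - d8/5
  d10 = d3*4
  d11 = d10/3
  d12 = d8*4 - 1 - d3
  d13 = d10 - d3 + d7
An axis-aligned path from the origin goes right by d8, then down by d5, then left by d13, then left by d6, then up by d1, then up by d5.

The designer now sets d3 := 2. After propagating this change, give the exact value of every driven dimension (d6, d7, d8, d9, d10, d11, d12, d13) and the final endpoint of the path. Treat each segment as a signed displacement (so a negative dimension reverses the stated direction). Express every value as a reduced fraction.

d6 = 1/4
d7 = 1/12
d8 = 3/5
d9 = 997/25
d10 = 8
d11 = 8/3
d12 = -3/5
d13 = 73/12
endpoint = (-86/15, 9/4)

Apply edit: d3 := 2
  d6 = d1 - d3 = 1/4
  d7 = d6/3 = 1/12
  d8 = d5/5 = 3/5
  d9 = d2*2 - d8/5 = 997/25
  d10 = d3*4 = 8
  d11 = d10/3 = 8/3
  d12 = d8*4 - 1 - d3 = -3/5
  d13 = d10 - d3 + d7 = 73/12
Walk from origin (0, 0):
  seg 1: right by d8 = 3/5 → (3/5, 0)
  seg 2: down by d5 = 3 → (3/5, -3)
  seg 3: left by d13 = 73/12 → (-329/60, -3)
  seg 4: left by d6 = 1/4 → (-86/15, -3)
  seg 5: up by d1 = 9/4 → (-86/15, -3/4)
  seg 6: up by d5 = 3 → (-86/15, 9/4)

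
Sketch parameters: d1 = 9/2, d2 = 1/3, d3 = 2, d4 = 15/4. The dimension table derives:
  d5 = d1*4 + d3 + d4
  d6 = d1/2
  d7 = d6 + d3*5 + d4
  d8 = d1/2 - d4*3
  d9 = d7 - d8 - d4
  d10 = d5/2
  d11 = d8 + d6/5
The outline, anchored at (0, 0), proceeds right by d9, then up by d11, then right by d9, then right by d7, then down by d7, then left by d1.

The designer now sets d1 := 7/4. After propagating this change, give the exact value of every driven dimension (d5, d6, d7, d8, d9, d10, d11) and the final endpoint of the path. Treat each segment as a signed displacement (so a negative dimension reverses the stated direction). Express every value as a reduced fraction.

d5 = 51/4
d6 = 7/8
d7 = 117/8
d8 = -83/8
d9 = 85/4
d10 = 51/8
d11 = -51/5
endpoint = (443/8, -993/40)

Apply edit: d1 := 7/4
  d5 = d1*4 + d3 + d4 = 51/4
  d6 = d1/2 = 7/8
  d7 = d6 + d3*5 + d4 = 117/8
  d8 = d1/2 - d4*3 = -83/8
  d9 = d7 - d8 - d4 = 85/4
  d10 = d5/2 = 51/8
  d11 = d8 + d6/5 = -51/5
Walk from origin (0, 0):
  seg 1: right by d9 = 85/4 → (85/4, 0)
  seg 2: up by d11 = -51/5 → (85/4, -51/5)
  seg 3: right by d9 = 85/4 → (85/2, -51/5)
  seg 4: right by d7 = 117/8 → (457/8, -51/5)
  seg 5: down by d7 = 117/8 → (457/8, -993/40)
  seg 6: left by d1 = 7/4 → (443/8, -993/40)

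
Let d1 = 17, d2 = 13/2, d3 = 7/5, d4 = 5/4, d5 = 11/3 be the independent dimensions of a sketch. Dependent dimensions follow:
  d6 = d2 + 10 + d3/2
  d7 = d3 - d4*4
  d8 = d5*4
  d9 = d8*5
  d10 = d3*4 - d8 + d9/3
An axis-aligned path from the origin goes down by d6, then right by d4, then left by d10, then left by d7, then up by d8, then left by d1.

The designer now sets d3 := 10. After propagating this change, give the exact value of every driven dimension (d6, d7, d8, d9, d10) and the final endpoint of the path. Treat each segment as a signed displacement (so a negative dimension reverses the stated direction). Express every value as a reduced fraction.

d6 = 43/2
d7 = 5
d8 = 44/3
d9 = 220/3
d10 = 448/9
endpoint = (-2539/36, -41/6)

Apply edit: d3 := 10
  d6 = d2 + 10 + d3/2 = 43/2
  d7 = d3 - d4*4 = 5
  d8 = d5*4 = 44/3
  d9 = d8*5 = 220/3
  d10 = d3*4 - d8 + d9/3 = 448/9
Walk from origin (0, 0):
  seg 1: down by d6 = 43/2 → (0, -43/2)
  seg 2: right by d4 = 5/4 → (5/4, -43/2)
  seg 3: left by d10 = 448/9 → (-1747/36, -43/2)
  seg 4: left by d7 = 5 → (-1927/36, -43/2)
  seg 5: up by d8 = 44/3 → (-1927/36, -41/6)
  seg 6: left by d1 = 17 → (-2539/36, -41/6)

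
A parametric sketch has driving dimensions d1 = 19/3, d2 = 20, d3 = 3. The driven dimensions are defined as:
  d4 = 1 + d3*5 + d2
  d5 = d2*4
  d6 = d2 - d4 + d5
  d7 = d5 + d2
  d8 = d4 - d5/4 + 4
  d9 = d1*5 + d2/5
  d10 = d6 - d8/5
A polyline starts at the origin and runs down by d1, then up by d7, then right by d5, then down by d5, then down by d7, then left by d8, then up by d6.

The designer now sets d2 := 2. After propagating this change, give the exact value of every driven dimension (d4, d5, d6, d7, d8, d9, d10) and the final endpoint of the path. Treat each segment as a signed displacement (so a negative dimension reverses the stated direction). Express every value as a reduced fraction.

d4 = 18
d5 = 8
d6 = -8
d7 = 10
d8 = 20
d9 = 481/15
d10 = -12
endpoint = (-12, -67/3)

Apply edit: d2 := 2
  d4 = 1 + d3*5 + d2 = 18
  d5 = d2*4 = 8
  d6 = d2 - d4 + d5 = -8
  d7 = d5 + d2 = 10
  d8 = d4 - d5/4 + 4 = 20
  d9 = d1*5 + d2/5 = 481/15
  d10 = d6 - d8/5 = -12
Walk from origin (0, 0):
  seg 1: down by d1 = 19/3 → (0, -19/3)
  seg 2: up by d7 = 10 → (0, 11/3)
  seg 3: right by d5 = 8 → (8, 11/3)
  seg 4: down by d5 = 8 → (8, -13/3)
  seg 5: down by d7 = 10 → (8, -43/3)
  seg 6: left by d8 = 20 → (-12, -43/3)
  seg 7: up by d6 = -8 → (-12, -67/3)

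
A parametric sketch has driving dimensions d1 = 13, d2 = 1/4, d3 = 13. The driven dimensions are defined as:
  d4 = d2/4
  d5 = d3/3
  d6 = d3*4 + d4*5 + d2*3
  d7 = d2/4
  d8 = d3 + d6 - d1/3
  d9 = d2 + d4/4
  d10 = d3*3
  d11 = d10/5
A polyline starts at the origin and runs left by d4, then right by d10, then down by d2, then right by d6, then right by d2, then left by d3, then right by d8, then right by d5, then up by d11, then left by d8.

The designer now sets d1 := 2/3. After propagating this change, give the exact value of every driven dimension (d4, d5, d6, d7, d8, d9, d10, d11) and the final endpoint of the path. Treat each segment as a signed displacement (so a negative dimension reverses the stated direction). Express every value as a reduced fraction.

Apply edit: d1 := 2/3
  d4 = d2/4 = 1/16
  d5 = d3/3 = 13/3
  d6 = d3*4 + d4*5 + d2*3 = 849/16
  d7 = d2/4 = 1/16
  d8 = d3 + d6 - d1/3 = 9481/144
  d9 = d2 + d4/4 = 17/64
  d10 = d3*3 = 39
  d11 = d10/5 = 39/5
Walk from origin (0, 0):
  seg 1: left by d4 = 1/16 → (-1/16, 0)
  seg 2: right by d10 = 39 → (623/16, 0)
  seg 3: down by d2 = 1/4 → (623/16, -1/4)
  seg 4: right by d6 = 849/16 → (92, -1/4)
  seg 5: right by d2 = 1/4 → (369/4, -1/4)
  seg 6: left by d3 = 13 → (317/4, -1/4)
  seg 7: right by d8 = 9481/144 → (20893/144, -1/4)
  seg 8: right by d5 = 13/3 → (21517/144, -1/4)
  seg 9: up by d11 = 39/5 → (21517/144, 151/20)
  seg 10: left by d8 = 9481/144 → (1003/12, 151/20)

d4 = 1/16
d5 = 13/3
d6 = 849/16
d7 = 1/16
d8 = 9481/144
d9 = 17/64
d10 = 39
d11 = 39/5
endpoint = (1003/12, 151/20)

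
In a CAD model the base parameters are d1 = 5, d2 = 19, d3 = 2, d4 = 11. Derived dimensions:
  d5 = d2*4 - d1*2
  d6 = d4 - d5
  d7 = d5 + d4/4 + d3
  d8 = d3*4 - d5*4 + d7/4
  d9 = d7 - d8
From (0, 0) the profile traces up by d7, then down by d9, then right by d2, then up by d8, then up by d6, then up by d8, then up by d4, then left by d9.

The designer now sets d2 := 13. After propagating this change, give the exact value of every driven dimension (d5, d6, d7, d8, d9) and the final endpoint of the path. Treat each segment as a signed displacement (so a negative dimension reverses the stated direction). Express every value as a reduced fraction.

Apply edit: d2 := 13
  d5 = d2*4 - d1*2 = 42
  d6 = d4 - d5 = -31
  d7 = d5 + d4/4 + d3 = 187/4
  d8 = d3*4 - d5*4 + d7/4 = -2373/16
  d9 = d7 - d8 = 3121/16
Walk from origin (0, 0):
  seg 1: up by d7 = 187/4 → (0, 187/4)
  seg 2: down by d9 = 3121/16 → (0, -2373/16)
  seg 3: right by d2 = 13 → (13, -2373/16)
  seg 4: up by d8 = -2373/16 → (13, -2373/8)
  seg 5: up by d6 = -31 → (13, -2621/8)
  seg 6: up by d8 = -2373/16 → (13, -7615/16)
  seg 7: up by d4 = 11 → (13, -7439/16)
  seg 8: left by d9 = 3121/16 → (-2913/16, -7439/16)

d5 = 42
d6 = -31
d7 = 187/4
d8 = -2373/16
d9 = 3121/16
endpoint = (-2913/16, -7439/16)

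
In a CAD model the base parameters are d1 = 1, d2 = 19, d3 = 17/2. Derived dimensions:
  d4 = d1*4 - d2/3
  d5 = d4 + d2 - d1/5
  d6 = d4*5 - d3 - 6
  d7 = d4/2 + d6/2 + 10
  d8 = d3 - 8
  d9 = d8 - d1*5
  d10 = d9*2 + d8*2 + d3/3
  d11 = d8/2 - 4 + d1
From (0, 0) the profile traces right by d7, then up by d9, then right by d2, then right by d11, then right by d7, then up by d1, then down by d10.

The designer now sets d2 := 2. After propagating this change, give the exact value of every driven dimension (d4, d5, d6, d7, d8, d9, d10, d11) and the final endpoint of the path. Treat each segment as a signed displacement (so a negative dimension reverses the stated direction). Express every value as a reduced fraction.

d4 = 10/3
d5 = 77/15
d6 = 13/6
d7 = 51/4
d8 = 1/2
d9 = -9/2
d10 = -31/6
d11 = -11/4
endpoint = (99/4, 5/3)

Apply edit: d2 := 2
  d4 = d1*4 - d2/3 = 10/3
  d5 = d4 + d2 - d1/5 = 77/15
  d6 = d4*5 - d3 - 6 = 13/6
  d7 = d4/2 + d6/2 + 10 = 51/4
  d8 = d3 - 8 = 1/2
  d9 = d8 - d1*5 = -9/2
  d10 = d9*2 + d8*2 + d3/3 = -31/6
  d11 = d8/2 - 4 + d1 = -11/4
Walk from origin (0, 0):
  seg 1: right by d7 = 51/4 → (51/4, 0)
  seg 2: up by d9 = -9/2 → (51/4, -9/2)
  seg 3: right by d2 = 2 → (59/4, -9/2)
  seg 4: right by d11 = -11/4 → (12, -9/2)
  seg 5: right by d7 = 51/4 → (99/4, -9/2)
  seg 6: up by d1 = 1 → (99/4, -7/2)
  seg 7: down by d10 = -31/6 → (99/4, 5/3)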